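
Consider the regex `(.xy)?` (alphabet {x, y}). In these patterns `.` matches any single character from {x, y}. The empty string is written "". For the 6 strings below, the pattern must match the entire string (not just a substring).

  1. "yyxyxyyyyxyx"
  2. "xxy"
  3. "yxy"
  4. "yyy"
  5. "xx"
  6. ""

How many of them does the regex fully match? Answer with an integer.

3

1 → no match
2 → match
3 → match
4 → no match
5 → no match
6 → match
Total matched: 3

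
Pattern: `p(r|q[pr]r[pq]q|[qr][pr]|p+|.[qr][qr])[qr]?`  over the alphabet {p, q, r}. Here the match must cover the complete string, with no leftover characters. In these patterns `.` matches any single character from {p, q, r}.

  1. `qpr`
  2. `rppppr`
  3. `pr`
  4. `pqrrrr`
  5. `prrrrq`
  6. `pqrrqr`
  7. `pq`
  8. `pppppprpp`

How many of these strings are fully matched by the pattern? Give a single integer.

1

1 → no match — must start with `p`
2 → no match — must start with `p`
3 → match
4 → no match
5 → no match
6 → no match
7 → no match
8 → no match
Total matched: 1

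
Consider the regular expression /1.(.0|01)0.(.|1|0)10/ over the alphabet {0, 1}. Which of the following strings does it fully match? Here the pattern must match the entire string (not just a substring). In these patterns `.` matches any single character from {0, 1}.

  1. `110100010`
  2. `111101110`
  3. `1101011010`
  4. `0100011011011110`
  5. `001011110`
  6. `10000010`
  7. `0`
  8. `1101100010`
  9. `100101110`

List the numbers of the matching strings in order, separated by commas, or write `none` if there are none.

1, 9

1 → match
2 → no match
3 → no match
4 → no match — must start with `1`
5 → no match — must start with `1`
6 → no match
7 → no match — must start with `1`
8 → no match
9 → match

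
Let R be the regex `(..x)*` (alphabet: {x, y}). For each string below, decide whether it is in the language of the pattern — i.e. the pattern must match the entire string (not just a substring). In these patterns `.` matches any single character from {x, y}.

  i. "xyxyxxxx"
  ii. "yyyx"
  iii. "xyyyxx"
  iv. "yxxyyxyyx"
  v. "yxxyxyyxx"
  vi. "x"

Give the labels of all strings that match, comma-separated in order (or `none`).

i. "xyxyxxxx" → no match
ii. "yyyx" → no match
iii. "xyyyxx" → no match
iv. "yxxyyxyyx" → match
v. "yxxyxyyxx" → no match
vi. "x" → no match

iv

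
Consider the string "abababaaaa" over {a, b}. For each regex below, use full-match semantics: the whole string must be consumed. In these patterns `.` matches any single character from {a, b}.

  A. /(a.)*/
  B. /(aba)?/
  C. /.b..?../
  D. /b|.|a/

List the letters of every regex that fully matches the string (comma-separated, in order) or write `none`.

A → match
B → no match
C → no match
D → no match

A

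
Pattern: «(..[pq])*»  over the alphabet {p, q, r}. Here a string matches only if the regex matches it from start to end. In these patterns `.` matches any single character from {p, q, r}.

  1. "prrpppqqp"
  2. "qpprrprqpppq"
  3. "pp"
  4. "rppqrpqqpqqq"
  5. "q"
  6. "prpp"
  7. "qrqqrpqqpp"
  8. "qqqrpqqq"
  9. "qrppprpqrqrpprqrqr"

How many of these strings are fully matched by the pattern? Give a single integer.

2

1 → no match
2 → match
3 → no match
4 → match
5 → no match
6 → no match
7 → no match
8 → no match
9 → no match
Total matched: 2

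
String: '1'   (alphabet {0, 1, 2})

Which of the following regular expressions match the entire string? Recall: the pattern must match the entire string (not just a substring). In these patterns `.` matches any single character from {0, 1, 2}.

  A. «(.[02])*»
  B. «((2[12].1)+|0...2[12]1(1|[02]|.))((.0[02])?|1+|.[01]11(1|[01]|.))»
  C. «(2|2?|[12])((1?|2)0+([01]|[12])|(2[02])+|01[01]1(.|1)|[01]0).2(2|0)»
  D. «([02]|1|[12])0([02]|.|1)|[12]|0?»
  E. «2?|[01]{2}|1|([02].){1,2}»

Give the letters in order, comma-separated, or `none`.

A → no match
B → no match
C → no match
D → match
E → match

D, E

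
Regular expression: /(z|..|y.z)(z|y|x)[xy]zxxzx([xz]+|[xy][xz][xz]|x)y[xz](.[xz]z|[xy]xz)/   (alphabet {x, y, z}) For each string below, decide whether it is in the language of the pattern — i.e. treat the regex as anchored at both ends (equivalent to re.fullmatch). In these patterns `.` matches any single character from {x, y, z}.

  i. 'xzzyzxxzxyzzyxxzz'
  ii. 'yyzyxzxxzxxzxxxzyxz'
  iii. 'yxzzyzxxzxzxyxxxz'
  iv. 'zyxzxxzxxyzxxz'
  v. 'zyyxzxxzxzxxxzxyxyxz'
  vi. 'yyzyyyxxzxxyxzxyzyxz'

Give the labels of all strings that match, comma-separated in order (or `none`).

i → match
ii → no match
iii → match
iv → match
v → match
vi → no match

i, iii, iv, v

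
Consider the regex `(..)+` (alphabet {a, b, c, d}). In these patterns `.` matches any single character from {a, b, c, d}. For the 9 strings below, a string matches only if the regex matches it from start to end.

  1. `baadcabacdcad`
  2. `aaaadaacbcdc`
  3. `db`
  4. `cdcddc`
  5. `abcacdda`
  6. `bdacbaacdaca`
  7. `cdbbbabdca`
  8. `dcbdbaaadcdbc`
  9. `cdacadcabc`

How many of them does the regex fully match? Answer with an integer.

7

1 → no match
2 → match
3 → match
4 → match
5 → match
6 → match
7 → match
8 → no match
9 → match
Total matched: 7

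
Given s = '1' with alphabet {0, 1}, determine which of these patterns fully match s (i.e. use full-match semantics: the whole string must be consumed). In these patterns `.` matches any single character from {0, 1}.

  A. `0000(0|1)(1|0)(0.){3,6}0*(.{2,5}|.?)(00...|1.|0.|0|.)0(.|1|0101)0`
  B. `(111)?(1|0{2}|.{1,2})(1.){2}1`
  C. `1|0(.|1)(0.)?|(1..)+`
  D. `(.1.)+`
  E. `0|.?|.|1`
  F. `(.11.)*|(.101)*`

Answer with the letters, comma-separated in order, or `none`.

A → no match — must start with '0000'
B → no match
C → match
D → no match
E → match
F → no match

C, E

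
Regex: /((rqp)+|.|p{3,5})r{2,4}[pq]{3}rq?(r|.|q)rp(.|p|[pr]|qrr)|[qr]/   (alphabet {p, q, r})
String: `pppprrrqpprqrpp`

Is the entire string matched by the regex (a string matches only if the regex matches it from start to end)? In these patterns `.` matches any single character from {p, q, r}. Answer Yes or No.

Yes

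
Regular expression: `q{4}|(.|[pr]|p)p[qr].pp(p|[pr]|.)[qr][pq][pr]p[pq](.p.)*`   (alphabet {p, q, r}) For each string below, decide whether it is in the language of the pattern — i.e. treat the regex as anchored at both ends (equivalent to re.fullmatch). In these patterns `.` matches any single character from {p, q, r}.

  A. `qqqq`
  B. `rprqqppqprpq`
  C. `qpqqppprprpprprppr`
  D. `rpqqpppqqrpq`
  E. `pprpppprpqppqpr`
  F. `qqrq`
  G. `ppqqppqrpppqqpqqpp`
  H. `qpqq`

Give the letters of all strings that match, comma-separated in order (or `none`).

A → match
B → no match
C → match
D → match
E → no match
F → no match
G → match
H → no match

A, C, D, G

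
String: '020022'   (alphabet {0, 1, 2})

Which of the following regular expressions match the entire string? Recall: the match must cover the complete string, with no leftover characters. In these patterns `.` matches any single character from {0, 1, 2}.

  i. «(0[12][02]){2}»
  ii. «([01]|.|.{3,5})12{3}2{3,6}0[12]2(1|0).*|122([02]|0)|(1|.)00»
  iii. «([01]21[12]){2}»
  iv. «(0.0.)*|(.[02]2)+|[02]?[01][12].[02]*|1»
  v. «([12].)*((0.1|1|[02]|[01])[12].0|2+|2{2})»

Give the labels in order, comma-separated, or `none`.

i → match
ii → no match
iii → no match
iv → match
v → no match

i, iv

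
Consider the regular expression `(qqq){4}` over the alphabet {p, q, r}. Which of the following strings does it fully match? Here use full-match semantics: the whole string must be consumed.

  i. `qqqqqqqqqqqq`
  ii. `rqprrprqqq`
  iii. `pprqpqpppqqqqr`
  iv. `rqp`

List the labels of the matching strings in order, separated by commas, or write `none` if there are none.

i → match
ii → no match — must start with `qqq`
iii → no match — must start with `qqq`
iv → no match — must start with `qqq`

i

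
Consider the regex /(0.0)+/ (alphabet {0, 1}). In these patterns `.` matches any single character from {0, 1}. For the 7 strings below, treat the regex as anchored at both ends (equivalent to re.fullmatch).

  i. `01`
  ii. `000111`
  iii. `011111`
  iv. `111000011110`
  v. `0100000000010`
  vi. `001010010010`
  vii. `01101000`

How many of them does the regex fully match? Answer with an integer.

i → no match — must end with `0`
ii → no match — must end with `0`
iii → no match — must end with `0`
iv → no match — must start with `0`
v → no match
vi → no match
vii → no match
Total matched: 0

0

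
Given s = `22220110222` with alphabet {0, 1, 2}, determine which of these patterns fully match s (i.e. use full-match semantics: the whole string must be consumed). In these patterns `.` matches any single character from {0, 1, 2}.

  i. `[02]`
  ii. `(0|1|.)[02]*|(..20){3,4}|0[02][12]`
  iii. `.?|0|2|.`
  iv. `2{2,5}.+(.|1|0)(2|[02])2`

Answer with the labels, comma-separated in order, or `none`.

i → no match
ii → no match
iii → no match
iv → match

iv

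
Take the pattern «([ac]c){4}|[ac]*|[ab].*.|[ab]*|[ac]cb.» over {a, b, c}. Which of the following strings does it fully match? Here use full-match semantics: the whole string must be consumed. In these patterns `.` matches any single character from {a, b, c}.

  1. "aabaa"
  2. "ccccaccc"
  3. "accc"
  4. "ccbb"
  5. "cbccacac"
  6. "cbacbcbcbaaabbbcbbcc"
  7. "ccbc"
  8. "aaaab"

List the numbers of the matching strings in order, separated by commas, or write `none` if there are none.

1, 2, 3, 4, 7, 8

1. "aabaa" → match
2. "ccccaccc" → match
3. "accc" → match
4. "ccbb" → match
5. "cbccacac" → no match
6 → no match
7. "ccbc" → match
8. "aaaab" → match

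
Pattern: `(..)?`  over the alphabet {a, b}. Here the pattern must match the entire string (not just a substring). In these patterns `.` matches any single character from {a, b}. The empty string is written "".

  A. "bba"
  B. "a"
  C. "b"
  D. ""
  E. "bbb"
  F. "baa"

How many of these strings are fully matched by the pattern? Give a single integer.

A → no match
B → no match
C → no match
D → match
E → no match
F → no match
Total matched: 1

1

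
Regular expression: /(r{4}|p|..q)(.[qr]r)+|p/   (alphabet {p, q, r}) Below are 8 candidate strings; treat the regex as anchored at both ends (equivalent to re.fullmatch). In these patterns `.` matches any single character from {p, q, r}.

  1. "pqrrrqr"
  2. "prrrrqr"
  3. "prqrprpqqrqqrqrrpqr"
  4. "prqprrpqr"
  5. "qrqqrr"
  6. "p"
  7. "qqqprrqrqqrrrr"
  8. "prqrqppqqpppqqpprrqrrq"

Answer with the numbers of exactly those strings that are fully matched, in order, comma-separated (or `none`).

1, 2, 4, 5, 6

1 → match
2 → match
3 → no match
4 → match
5 → match
6 → match
7 → no match
8 → no match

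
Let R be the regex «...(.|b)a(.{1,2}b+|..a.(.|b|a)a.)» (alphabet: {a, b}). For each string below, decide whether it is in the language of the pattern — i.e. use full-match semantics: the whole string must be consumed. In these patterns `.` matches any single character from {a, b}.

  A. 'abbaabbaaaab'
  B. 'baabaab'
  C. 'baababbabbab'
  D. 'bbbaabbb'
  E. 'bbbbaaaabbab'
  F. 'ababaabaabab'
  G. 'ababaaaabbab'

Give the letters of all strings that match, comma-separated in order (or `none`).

A → match
B → match
C → match
D → match
E → match
F → match
G → match

A, B, C, D, E, F, G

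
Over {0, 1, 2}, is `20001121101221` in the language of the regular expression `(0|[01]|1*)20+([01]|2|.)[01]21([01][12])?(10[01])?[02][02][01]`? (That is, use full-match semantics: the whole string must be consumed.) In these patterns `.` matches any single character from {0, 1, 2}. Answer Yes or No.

Yes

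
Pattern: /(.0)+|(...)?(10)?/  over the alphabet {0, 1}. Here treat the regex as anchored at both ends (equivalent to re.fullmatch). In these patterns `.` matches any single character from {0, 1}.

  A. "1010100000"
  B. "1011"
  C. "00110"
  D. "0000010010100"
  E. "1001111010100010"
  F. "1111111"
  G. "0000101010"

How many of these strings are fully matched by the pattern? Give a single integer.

A → match
B → no match
C → match
D → no match
E → no match
F → no match
G → match
Total matched: 3

3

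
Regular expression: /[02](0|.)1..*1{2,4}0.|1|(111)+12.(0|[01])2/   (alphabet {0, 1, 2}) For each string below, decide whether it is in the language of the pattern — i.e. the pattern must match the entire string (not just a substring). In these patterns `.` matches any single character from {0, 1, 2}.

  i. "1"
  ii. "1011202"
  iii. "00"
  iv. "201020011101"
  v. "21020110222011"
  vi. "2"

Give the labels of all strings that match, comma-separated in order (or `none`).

i, iv

i. "1" → match
ii. "1011202" → no match
iii. "00" → no match
iv. "201020011101" → match
v → no match
vi. "2" → no match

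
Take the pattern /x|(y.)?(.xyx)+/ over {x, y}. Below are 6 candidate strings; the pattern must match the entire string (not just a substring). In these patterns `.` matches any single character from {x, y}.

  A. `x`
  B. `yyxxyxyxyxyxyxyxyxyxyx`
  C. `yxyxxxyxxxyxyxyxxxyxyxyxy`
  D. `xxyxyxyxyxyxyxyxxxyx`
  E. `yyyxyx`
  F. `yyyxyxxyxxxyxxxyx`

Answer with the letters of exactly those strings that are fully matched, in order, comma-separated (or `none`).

A → match
B → match
C → no match
D → match
E → match
F → no match

A, B, D, E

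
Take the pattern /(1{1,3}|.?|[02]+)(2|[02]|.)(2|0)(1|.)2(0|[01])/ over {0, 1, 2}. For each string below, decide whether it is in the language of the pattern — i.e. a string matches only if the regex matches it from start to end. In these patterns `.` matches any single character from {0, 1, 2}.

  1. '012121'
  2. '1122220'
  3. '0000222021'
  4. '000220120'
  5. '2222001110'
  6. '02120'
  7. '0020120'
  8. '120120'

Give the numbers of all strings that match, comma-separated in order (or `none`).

1 → match
2 → match
3 → match
4 → match
5 → no match
6 → match
7 → match
8 → match

1, 2, 3, 4, 6, 7, 8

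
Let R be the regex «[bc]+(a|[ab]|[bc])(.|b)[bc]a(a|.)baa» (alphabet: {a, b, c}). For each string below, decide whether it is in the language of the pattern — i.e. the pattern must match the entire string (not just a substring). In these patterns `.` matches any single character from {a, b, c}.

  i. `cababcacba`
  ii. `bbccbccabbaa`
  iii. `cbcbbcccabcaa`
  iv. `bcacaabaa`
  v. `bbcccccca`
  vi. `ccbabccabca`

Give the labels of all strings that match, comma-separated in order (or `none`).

i. `cababcacba` → no match — must end with `baa`
ii. `bbccbccabbaa` → match
iii → no match — must end with `baa`
iv. `bcacaabaa` → match
v. `bbcccccca` → no match — must end with `baa`
vi. `ccbabccabca` → no match — must end with `baa`

ii, iv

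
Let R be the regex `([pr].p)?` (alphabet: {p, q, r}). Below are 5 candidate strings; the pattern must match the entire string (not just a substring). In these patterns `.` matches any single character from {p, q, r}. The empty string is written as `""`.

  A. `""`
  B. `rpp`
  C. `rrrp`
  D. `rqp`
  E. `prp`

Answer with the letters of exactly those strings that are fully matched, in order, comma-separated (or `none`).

A, B, D, E

A → match
B → match
C → no match
D → match
E → match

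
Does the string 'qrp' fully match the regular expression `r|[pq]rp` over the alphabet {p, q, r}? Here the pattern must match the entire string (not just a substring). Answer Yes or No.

Yes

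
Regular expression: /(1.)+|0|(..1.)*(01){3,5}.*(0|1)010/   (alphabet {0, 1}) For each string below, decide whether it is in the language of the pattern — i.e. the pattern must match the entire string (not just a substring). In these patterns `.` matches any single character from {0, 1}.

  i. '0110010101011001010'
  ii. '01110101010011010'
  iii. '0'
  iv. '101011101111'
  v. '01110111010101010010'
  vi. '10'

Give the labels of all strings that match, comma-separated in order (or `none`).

i → match
ii → match
iii → match
iv → match
v → match
vi → match

i, ii, iii, iv, v, vi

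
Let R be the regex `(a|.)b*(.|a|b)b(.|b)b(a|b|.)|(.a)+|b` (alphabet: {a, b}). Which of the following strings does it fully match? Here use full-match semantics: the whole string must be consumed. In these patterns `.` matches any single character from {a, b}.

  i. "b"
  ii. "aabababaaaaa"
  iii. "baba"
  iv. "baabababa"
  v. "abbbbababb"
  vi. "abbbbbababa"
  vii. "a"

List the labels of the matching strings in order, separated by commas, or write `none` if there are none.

i, ii, iii, v, vi

i → match
ii → match
iii → match
iv → no match
v → match
vi → match
vii → no match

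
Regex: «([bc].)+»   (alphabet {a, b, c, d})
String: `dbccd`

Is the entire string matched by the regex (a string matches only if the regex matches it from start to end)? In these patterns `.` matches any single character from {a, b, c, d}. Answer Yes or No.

No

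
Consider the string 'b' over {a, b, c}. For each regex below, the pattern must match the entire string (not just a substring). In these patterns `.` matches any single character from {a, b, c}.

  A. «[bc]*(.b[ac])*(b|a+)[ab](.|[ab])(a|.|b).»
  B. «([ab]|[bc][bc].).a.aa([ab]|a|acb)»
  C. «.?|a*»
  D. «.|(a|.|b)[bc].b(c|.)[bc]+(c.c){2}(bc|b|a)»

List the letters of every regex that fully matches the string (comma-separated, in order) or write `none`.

C, D

A → no match
B → no match
C → match
D → match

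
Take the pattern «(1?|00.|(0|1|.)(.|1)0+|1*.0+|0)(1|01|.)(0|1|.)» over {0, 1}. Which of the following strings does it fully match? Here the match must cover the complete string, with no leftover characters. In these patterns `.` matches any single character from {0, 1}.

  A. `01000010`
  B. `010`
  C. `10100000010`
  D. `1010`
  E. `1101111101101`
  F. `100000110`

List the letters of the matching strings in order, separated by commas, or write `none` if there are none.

A → match
B → match
C → no match
D → match
E → no match
F → no match

A, B, D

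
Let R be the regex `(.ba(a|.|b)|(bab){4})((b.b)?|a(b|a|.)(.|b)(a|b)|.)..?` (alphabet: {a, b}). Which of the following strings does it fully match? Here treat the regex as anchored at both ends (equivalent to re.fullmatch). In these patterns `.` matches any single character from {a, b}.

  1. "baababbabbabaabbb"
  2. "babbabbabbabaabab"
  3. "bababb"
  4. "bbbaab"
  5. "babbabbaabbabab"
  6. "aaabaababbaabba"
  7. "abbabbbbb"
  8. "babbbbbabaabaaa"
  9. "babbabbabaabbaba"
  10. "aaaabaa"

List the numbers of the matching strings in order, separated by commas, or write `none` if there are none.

2

1 → no match
2 → match
3 → no match
4 → no match
5 → no match
6 → no match
7 → no match
8 → no match
9 → no match
10 → no match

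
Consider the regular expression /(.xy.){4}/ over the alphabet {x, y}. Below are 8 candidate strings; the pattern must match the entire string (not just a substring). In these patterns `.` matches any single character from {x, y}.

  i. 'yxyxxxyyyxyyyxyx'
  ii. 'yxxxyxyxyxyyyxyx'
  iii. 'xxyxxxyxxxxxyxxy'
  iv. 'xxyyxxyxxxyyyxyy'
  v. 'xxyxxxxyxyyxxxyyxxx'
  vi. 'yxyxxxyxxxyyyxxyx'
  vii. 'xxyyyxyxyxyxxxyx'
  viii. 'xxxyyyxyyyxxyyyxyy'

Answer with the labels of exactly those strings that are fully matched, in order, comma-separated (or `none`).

i → match
ii → no match
iii → no match
iv → match
v → no match
vi → no match
vii → match
viii → no match

i, iv, vii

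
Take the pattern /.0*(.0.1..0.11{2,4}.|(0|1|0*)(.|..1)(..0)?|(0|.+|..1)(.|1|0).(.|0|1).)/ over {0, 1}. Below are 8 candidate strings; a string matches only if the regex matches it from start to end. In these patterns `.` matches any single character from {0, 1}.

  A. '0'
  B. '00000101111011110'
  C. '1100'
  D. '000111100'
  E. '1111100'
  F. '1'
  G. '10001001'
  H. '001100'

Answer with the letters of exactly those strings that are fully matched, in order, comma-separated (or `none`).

A → no match
B → match
C → no match
D → match
E → match
F → no match
G → match
H → match

B, D, E, G, H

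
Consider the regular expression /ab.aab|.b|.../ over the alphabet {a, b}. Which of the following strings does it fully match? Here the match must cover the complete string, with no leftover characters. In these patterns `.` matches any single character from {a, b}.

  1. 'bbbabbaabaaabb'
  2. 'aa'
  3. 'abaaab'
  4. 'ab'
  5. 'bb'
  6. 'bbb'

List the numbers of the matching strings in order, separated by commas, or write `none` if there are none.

1 → no match
2 → no match
3 → match
4 → match
5 → match
6 → match

3, 4, 5, 6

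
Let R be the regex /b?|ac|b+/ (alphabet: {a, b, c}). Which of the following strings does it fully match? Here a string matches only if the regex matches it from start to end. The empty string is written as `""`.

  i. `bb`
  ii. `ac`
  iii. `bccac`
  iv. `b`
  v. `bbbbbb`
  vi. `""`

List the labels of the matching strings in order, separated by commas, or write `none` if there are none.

i, ii, iv, v, vi

i → match
ii → match
iii → no match
iv → match
v → match
vi → match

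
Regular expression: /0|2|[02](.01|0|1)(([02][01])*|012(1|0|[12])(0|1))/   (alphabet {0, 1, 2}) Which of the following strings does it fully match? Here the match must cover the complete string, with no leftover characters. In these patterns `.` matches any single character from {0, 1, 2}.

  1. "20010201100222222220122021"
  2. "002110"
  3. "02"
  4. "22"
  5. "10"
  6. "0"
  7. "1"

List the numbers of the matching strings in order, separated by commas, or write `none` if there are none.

6

1 → no match
2 → no match
3 → no match
4 → no match
5 → no match
6 → match
7 → no match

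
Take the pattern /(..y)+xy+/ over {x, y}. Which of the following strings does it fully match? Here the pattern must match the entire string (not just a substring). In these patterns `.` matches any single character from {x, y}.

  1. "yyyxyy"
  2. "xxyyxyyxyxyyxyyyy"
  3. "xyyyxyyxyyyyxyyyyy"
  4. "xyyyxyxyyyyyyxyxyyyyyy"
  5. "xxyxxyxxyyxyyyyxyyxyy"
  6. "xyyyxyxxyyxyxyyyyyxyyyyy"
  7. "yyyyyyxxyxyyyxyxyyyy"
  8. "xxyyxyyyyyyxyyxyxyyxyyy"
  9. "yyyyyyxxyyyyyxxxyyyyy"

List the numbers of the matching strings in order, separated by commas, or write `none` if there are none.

1, 2, 3, 4, 5, 6, 7

1 → match
2 → match
3 → match
4 → match
5 → match
6 → match
7 → match
8 → no match
9 → no match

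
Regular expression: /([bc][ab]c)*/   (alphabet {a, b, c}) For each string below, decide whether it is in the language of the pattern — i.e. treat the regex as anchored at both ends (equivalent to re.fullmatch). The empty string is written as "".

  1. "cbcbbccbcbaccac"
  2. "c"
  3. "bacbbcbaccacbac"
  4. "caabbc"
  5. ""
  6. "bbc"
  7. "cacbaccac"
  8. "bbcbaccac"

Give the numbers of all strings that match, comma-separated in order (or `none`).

1 → match
2. "c" → no match
3 → match
4. "caabbc" → no match
5. "" → match
6. "bbc" → match
7. "cacbaccac" → match
8. "bbcbaccac" → match

1, 3, 5, 6, 7, 8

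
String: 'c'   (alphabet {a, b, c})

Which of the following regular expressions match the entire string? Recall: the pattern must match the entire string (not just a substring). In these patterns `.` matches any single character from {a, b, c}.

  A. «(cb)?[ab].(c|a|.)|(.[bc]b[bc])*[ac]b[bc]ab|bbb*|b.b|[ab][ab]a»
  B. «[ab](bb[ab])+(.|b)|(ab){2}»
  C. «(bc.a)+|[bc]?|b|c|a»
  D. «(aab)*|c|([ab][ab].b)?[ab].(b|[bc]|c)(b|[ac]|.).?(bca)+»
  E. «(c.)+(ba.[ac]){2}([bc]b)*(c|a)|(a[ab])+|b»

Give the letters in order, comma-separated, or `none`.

C, D

A → no match
B → no match
C → match
D → match
E → no match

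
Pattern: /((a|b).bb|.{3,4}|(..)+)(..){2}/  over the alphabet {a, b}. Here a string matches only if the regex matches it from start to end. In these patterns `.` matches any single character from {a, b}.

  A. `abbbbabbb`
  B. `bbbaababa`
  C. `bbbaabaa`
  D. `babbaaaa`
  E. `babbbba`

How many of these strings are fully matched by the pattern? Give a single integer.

3

A. `abbbbabbb` → no match
B. `bbbaababa` → no match
C. `bbbaabaa` → match
D. `babbaaaa` → match
E. `babbbba` → match
Total matched: 3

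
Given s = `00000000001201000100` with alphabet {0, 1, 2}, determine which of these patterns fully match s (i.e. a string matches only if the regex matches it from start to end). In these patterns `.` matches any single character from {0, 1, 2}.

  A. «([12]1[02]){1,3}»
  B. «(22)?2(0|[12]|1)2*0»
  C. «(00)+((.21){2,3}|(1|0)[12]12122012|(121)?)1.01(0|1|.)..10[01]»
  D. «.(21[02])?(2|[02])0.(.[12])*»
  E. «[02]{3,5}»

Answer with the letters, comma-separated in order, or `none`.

A → no match
B → no match
C → match
D → no match
E → no match

C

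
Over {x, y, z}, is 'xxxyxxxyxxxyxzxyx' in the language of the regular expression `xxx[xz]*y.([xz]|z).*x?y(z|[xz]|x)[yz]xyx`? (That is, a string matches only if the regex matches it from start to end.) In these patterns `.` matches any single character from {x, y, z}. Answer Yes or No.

Yes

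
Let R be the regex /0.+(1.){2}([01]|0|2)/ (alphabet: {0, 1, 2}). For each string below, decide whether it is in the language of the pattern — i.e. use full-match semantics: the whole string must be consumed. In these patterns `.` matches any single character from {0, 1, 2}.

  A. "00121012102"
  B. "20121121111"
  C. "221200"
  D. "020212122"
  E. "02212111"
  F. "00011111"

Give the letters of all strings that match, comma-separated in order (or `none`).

A → match
B → no match — must start with "0"
C → no match — must start with "0"
D → match
E → match
F → match

A, D, E, F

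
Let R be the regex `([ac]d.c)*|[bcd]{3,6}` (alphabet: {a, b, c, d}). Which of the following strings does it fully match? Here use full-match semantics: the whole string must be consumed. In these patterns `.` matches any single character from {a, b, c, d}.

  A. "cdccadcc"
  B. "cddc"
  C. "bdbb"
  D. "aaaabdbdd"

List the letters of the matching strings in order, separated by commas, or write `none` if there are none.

A → match
B → match
C → match
D → no match

A, B, C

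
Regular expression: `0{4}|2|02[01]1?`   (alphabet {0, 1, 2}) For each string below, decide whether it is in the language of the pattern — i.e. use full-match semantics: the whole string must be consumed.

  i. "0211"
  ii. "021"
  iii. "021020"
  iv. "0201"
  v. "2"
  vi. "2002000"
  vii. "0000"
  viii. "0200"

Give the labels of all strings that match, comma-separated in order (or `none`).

i → match
ii → match
iii → no match
iv → match
v → match
vi → no match
vii → match
viii → no match

i, ii, iv, v, vii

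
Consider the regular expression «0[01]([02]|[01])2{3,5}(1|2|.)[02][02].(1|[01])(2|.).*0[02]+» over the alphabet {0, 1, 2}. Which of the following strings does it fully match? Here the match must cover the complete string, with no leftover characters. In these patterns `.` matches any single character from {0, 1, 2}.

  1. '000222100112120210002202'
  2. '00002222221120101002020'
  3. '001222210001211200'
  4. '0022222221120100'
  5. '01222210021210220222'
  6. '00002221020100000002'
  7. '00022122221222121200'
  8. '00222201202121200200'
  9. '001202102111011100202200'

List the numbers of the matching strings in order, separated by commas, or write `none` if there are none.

1, 3, 4, 5

1 → match
2 → no match
3 → match
4 → match
5 → match
6 → no match
7 → no match
8 → no match
9 → no match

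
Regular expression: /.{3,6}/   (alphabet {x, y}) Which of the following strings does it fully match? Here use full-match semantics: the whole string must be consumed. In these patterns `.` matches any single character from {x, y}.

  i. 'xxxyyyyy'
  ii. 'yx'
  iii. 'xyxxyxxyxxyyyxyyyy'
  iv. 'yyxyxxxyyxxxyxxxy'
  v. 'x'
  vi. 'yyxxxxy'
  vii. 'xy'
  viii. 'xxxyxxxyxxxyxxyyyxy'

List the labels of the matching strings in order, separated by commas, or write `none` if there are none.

i → no match
ii → no match
iii → no match
iv → no match
v → no match
vi → no match
vii → no match
viii → no match

none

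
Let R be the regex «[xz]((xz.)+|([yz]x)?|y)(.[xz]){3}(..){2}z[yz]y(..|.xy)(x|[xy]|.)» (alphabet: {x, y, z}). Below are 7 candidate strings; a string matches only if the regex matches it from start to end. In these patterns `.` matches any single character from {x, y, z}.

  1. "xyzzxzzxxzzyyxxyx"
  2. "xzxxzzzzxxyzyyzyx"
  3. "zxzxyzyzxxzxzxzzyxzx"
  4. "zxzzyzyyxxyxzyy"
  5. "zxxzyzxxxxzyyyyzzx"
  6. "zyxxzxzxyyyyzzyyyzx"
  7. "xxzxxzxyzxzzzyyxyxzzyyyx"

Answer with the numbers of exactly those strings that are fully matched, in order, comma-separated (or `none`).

2, 3

1 → no match
2 → match
3 → match
4 → no match
5 → no match
6 → no match
7 → no match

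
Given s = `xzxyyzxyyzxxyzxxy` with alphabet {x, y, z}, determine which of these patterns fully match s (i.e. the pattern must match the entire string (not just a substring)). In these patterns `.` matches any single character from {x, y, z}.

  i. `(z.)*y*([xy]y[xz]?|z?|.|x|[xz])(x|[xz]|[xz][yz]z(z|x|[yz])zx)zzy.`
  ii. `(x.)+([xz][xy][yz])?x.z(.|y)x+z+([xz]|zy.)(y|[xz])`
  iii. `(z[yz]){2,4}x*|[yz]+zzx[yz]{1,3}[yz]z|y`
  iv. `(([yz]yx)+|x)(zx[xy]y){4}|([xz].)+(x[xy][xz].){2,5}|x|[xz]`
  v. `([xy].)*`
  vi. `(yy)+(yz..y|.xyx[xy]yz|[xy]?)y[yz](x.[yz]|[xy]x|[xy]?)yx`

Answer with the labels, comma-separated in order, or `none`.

iv

i → no match
ii → no match
iii → no match
iv → match
v → no match
vi → no match — must start with `yy`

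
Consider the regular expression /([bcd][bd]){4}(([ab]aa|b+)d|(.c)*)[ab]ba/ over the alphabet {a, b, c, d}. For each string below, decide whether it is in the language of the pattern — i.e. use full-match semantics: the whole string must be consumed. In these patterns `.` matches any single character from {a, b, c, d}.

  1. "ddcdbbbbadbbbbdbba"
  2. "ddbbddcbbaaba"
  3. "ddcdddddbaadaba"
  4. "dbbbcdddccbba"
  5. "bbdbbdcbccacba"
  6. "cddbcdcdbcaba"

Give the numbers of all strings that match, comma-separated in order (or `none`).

3, 4, 6

1 → no match
2 → no match
3 → match
4 → match
5 → no match
6 → match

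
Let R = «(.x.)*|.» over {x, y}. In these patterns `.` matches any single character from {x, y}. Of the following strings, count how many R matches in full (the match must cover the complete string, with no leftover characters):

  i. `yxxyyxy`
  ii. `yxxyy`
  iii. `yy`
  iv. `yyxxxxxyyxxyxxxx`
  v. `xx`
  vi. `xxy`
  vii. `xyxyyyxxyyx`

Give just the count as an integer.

1

i. `yxxyyxy` → no match
ii. `yxxyy` → no match
iii. `yy` → no match
iv → no match
v. `xx` → no match
vi. `xxy` → match
vii. `xyxyyyxxyyx` → no match
Total matched: 1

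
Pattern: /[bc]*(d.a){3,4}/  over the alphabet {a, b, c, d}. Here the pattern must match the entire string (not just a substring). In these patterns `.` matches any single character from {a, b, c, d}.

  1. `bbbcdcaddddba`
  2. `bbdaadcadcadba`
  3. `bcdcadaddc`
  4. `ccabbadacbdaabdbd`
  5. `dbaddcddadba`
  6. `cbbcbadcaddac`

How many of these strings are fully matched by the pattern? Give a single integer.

1

1 → no match
2 → match
3 → no match — must end with `a`
4 → no match — must end with `a`
5 → no match
6 → no match — must end with `a`
Total matched: 1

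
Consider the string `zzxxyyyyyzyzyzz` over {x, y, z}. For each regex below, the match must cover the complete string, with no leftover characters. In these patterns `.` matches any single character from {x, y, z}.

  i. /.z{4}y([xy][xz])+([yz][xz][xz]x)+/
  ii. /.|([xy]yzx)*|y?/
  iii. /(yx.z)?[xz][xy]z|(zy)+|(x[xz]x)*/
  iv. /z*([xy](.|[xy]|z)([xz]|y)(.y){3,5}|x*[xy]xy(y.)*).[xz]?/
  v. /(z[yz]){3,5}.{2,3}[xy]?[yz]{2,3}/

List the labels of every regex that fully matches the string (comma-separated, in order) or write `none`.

i → no match — must end with `x`
ii → no match
iii → no match
iv → match
v → no match

iv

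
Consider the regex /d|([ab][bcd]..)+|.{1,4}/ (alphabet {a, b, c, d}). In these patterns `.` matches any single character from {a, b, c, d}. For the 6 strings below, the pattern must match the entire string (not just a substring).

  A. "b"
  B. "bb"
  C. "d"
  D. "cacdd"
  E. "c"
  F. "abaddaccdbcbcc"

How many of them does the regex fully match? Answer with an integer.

A → match
B → match
C → match
D → no match
E → match
F → no match
Total matched: 4

4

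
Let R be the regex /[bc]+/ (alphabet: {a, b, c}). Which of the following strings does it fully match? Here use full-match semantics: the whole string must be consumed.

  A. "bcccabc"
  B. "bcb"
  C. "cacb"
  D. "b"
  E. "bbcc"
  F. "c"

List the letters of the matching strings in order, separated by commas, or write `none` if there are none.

A → no match
B → match
C → no match
D → match
E → match
F → match

B, D, E, F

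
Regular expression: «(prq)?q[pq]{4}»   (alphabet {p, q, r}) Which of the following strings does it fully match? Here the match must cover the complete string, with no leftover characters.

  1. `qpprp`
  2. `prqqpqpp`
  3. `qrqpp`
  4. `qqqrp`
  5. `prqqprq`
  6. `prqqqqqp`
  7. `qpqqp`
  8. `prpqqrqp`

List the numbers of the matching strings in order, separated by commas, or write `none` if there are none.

1 → no match
2 → match
3 → no match
4 → no match
5 → no match
6 → match
7 → match
8 → no match

2, 6, 7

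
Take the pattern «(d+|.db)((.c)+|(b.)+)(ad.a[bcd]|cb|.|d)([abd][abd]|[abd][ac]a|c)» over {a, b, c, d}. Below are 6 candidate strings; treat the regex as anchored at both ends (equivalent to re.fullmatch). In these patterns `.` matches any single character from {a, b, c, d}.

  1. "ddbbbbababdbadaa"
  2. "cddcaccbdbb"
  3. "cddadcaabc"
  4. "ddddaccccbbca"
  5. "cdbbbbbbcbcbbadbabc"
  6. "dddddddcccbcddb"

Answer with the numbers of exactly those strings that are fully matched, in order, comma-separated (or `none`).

1 → match
2. "cddcaccbdbb" → no match
3. "cddadcaabc" → no match
4 → match
5 → match
6 → match

1, 4, 5, 6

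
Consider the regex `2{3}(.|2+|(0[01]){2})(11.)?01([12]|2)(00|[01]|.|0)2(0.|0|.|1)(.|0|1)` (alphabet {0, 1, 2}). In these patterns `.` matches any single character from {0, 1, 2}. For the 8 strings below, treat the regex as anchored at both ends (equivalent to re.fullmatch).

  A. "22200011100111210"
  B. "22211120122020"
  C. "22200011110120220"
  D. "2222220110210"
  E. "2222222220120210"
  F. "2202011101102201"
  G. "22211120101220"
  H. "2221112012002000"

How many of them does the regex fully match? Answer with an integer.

5

A → match
B → no match
C → match
D → match
E → match
F → no match
G → no match
H → match
Total matched: 5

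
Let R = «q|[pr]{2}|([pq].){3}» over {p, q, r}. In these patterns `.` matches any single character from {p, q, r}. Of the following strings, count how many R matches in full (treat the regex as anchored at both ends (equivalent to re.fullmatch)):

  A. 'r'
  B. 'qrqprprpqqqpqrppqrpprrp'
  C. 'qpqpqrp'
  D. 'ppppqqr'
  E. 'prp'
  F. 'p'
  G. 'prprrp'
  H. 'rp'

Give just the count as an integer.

1

A → no match
B → no match
C → no match
D → no match
E → no match
F → no match
G → no match
H → match
Total matched: 1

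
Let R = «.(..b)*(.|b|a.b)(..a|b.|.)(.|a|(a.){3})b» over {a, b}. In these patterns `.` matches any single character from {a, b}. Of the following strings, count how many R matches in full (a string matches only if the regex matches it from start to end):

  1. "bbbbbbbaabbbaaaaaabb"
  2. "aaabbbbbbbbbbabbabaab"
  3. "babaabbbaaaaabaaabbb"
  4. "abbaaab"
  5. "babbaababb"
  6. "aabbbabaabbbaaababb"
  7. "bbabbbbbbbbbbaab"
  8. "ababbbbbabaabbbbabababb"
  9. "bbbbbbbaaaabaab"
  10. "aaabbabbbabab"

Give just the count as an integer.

1 → match
2 → match
3 → no match
4 → match
5 → match
6 → match
7 → match
8 → match
9 → match
10 → no match
Total matched: 8

8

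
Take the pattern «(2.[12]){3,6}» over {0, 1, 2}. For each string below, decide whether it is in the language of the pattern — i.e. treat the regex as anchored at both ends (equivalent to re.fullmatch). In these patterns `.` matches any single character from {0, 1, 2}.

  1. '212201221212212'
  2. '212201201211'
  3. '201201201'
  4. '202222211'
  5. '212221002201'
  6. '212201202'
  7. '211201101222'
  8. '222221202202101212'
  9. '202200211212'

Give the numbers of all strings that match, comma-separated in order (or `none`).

1 → match
2 → match
3 → match
4 → match
5 → no match
6 → match
7 → no match
8 → no match
9 → no match

1, 2, 3, 4, 6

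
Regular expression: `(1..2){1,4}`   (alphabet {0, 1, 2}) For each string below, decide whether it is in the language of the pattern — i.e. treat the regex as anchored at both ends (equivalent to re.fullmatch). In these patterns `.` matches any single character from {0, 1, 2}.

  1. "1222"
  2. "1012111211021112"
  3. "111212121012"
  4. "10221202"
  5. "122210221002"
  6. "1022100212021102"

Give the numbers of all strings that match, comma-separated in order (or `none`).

1 → match
2 → match
3 → match
4 → match
5 → match
6 → match

1, 2, 3, 4, 5, 6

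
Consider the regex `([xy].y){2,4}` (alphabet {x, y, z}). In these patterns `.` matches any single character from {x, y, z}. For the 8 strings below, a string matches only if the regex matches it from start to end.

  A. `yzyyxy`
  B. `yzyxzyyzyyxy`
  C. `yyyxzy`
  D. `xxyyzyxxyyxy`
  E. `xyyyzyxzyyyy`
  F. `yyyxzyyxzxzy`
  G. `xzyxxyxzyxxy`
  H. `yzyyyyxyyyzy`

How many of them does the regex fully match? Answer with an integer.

A. `yzyyxy` → match
B. `yzyxzyyzyyxy` → match
C. `yyyxzy` → match
D. `xxyyzyxxyyxy` → match
E. `xyyyzyxzyyyy` → match
F. `yyyxzyyxzxzy` → no match
G. `xzyxxyxzyxxy` → match
H. `yzyyyyxyyyzy` → match
Total matched: 7

7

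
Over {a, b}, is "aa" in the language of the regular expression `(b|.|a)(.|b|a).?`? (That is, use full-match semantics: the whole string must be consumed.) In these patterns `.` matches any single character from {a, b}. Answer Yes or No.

Yes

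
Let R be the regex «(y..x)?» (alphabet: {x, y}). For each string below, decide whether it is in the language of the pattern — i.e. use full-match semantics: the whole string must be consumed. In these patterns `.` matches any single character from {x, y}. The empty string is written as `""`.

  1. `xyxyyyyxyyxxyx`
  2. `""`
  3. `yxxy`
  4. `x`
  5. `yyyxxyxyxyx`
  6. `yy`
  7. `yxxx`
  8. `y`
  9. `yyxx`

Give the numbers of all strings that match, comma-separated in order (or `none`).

2, 7, 9

1 → no match
2 → match
3 → no match
4 → no match
5 → no match
6 → no match
7 → match
8 → no match
9 → match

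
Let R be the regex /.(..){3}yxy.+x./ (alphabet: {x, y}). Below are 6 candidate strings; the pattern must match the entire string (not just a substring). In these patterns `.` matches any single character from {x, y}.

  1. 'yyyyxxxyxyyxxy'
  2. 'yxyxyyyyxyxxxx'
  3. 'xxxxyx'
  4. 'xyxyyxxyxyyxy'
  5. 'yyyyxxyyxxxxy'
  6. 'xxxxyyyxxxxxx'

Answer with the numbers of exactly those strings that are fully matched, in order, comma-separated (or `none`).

1 → match
2 → match
3 → no match
4 → match
5 → no match
6 → no match

1, 2, 4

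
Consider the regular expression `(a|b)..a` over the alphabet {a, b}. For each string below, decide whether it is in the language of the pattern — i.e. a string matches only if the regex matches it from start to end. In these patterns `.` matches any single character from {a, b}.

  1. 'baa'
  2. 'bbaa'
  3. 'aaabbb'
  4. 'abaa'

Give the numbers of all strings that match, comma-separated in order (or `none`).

2, 4

1. 'baa' → no match
2. 'bbaa' → match
3. 'aaabbb' → no match — must end with 'a'
4. 'abaa' → match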